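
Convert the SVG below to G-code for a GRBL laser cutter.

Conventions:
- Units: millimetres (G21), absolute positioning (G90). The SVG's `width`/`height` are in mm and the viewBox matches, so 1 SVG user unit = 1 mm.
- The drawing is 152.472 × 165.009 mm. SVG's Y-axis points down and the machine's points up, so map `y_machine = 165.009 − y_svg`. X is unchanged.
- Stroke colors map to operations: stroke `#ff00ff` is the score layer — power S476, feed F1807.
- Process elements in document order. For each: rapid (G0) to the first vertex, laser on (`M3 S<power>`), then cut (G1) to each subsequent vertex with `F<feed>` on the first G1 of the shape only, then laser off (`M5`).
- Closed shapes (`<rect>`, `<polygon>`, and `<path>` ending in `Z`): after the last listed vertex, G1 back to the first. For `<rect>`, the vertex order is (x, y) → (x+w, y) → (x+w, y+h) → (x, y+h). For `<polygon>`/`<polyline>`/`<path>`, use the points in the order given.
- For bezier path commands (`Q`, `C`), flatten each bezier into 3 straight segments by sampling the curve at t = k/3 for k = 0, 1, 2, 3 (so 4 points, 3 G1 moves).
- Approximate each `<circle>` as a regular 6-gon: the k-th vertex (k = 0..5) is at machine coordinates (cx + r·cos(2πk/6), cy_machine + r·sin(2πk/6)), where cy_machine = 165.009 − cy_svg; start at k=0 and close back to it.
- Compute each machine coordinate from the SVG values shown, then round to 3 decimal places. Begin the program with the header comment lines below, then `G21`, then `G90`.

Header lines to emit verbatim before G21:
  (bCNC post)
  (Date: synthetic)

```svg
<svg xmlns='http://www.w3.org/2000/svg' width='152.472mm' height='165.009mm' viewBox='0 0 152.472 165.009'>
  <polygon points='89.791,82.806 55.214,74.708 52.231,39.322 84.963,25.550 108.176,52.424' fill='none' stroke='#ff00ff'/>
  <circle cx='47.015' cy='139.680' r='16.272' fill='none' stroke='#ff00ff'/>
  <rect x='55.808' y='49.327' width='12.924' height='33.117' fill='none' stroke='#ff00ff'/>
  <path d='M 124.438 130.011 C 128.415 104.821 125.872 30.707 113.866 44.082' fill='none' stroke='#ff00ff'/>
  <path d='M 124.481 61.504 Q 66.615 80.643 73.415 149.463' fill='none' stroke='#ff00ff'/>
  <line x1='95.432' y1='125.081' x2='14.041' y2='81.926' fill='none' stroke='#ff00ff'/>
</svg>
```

viewBox `0 0 152.472 165.009` with mm width/height → 1 unit = 1 mm. Flip: y_m = 165.009 − y_svg.

**Shape 1** — `<polygon>` regular polygon, stroke `#ff00ff` → score (S476, F1807). Machine vertices: (89.791,82.203) → (55.214,90.301) → (52.231,125.687) → (84.963,139.459) → (108.176,112.585) → (89.791,82.203). Closed: final G1 returns to the first vertex.

**Shape 2** — `<circle>` circle, stroke `#ff00ff` → score (S476, F1807). Machine vertices: (63.287,25.329) → (55.151,39.421) → (38.879,39.421) → (30.743,25.329) → (38.879,11.237) → (55.151,11.237) → (63.287,25.329). Closed: final G1 returns to the first vertex.

**Shape 3** — `<rect>` rectangle, stroke `#ff00ff` → score (S476, F1807). Machine vertices: (55.808,115.682) → (68.732,115.682) → (68.732,82.565) → (55.808,82.565) → (55.808,115.682). Closed: final G1 returns to the first vertex.

**Shape 4** — `<path>` cubic bezier, stroke `#ff00ff` → score (S476, F1807). Control points (SVG): P0=(124.438,130.011), P1=(128.415,104.821), P2=(125.872,30.707), P3=(113.866,44.082); sampled at t=k/3. Machine vertices: (124.438,34.998) → (126.133,71.444) → (122.827,110.191) → (113.866,120.927). Open path.

**Shape 5** — `<path>` quadratic bezier, stroke `#ff00ff` → score (S476, F1807). Control points (SVG): P0=(124.481,61.504), P1=(66.615,80.643), P2=(73.415,149.463); sampled at t=k/3. Machine vertices: (124.481,103.505) → (93.089,85.226) → (76.067,55.906) → (73.415,15.546). Open path.

**Shape 6** — `<line>` line segment, stroke `#ff00ff` → score (S476, F1807). Machine vertices: (95.432,39.928) → (14.041,83.083). Open path.

(bCNC post)
(Date: synthetic)
G21
G90
G0 X89.791 Y82.203
M3 S476
G1 X55.214 Y90.301 F1807
G1 X52.231 Y125.687
G1 X84.963 Y139.459
G1 X108.176 Y112.585
G1 X89.791 Y82.203
M5
G0 X63.287 Y25.329
M3 S476
G1 X55.151 Y39.421 F1807
G1 X38.879 Y39.421
G1 X30.743 Y25.329
G1 X38.879 Y11.237
G1 X55.151 Y11.237
G1 X63.287 Y25.329
M5
G0 X55.808 Y115.682
M3 S476
G1 X68.732 Y115.682 F1807
G1 X68.732 Y82.565
G1 X55.808 Y82.565
G1 X55.808 Y115.682
M5
G0 X124.438 Y34.998
M3 S476
G1 X126.133 Y71.444 F1807
G1 X122.827 Y110.191
G1 X113.866 Y120.927
M5
G0 X124.481 Y103.505
M3 S476
G1 X93.089 Y85.226 F1807
G1 X76.067 Y55.906
G1 X73.415 Y15.546
M5
G0 X95.432 Y39.928
M3 S476
G1 X14.041 Y83.083 F1807
M5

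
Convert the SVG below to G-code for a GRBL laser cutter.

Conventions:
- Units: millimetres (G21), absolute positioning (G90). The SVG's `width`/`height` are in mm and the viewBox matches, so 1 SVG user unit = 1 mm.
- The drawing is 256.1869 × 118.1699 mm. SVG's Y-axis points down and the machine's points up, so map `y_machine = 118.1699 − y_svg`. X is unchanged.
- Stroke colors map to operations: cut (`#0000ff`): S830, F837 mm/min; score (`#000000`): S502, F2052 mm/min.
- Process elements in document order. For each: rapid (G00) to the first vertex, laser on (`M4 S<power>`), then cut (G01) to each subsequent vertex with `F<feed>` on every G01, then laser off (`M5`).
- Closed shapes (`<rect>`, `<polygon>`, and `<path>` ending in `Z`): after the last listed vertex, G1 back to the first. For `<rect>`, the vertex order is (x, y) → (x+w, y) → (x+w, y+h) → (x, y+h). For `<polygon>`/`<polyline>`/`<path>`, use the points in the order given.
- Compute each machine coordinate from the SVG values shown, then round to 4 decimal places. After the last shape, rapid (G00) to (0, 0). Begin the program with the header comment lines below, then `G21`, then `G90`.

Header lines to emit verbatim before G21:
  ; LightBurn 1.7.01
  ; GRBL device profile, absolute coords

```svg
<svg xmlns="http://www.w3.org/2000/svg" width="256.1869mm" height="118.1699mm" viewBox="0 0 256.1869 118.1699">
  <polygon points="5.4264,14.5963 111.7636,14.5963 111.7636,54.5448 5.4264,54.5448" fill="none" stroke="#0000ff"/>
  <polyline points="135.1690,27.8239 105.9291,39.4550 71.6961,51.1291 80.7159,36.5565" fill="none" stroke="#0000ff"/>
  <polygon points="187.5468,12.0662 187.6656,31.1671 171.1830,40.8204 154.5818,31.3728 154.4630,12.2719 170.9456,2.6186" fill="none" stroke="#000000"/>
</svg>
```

; LightBurn 1.7.01
; GRBL device profile, absolute coords
G21
G90
G00 X5.4264 Y103.5736
M4 S830
G01 X111.7636 Y103.5736 F837
G01 X111.7636 Y63.6251 F837
G01 X5.4264 Y63.6251 F837
G01 X5.4264 Y103.5736 F837
M5
G00 X135.1690 Y90.3460
M4 S830
G01 X105.9291 Y78.7149 F837
G01 X71.6961 Y67.0408 F837
G01 X80.7159 Y81.6134 F837
M5
G00 X187.5468 Y106.1037
M4 S502
G01 X187.6656 Y87.0028 F2052
G01 X171.1830 Y77.3495 F2052
G01 X154.5818 Y86.7971 F2052
G01 X154.4630 Y105.8980 F2052
G01 X170.9456 Y115.5513 F2052
G01 X187.5468 Y106.1037 F2052
M5
G00 X0.0000 Y0.0000

viewBox `0 0 256.1869 118.1699` with mm width/height → 1 unit = 1 mm. Flip: y_m = 118.1699 − y_svg.

**Shape 1** — `<polygon>` rectangle, stroke `#0000ff` → cut (S830, F837). Machine vertices: (5.4264,103.5736) → (111.7636,103.5736) → (111.7636,63.6251) → (5.4264,63.6251) → (5.4264,103.5736). Closed: final G1 returns to the first vertex.

**Shape 2** — `<polyline>` open polyline, stroke `#0000ff` → cut (S830, F837). Machine vertices: (135.1690,90.3460) → (105.9291,78.7149) → (71.6961,67.0408) → (80.7159,81.6134). Open path.

**Shape 3** — `<polygon>` regular polygon, stroke `#000000` → score (S502, F2052). Machine vertices: (187.5468,106.1037) → (187.6656,87.0028) → (171.1830,77.3495) → (154.5818,86.7971) → (154.4630,105.8980) → (170.9456,115.5513) → (187.5468,106.1037). Closed: final G1 returns to the first vertex.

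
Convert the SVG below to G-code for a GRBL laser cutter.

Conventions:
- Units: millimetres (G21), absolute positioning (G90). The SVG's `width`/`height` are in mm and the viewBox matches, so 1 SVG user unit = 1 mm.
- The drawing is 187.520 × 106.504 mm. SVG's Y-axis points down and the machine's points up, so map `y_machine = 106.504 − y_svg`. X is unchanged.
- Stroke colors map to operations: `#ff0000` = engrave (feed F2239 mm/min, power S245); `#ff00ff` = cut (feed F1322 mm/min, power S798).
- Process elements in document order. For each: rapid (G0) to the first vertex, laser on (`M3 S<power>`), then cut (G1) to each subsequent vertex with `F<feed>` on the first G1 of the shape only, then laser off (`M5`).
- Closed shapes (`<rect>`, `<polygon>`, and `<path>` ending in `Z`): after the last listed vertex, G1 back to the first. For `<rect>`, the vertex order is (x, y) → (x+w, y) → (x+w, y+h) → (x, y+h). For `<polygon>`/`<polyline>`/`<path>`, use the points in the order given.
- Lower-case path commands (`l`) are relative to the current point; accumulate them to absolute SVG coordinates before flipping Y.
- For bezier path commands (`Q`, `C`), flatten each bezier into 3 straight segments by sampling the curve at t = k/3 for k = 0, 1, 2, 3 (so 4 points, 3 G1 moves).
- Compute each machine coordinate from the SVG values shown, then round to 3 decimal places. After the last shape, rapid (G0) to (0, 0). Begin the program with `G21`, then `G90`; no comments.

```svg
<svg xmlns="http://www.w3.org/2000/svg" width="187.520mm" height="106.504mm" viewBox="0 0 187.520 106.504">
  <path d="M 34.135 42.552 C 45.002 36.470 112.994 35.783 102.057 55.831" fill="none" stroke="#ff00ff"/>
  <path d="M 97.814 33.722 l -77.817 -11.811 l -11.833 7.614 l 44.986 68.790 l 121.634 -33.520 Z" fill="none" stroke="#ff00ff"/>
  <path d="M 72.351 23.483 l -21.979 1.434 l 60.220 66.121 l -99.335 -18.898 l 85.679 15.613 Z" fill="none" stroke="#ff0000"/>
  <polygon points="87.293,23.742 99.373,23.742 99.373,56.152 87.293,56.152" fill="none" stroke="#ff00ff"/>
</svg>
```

Since the viewBox matches the mm dimensions, user units are millimetres directly. The only transform is the Y-flip y_m = 106.504 − y_svg.

Shape 1 is a cubic bezier drawn with `<path>`. Its stroke #ff00ff means cut at S798, F1322. After flipping Y the toolpath is (34.135,63.952) → (59.005,67.668) → (91.723,64.377) → (102.057,50.673).

Shape 2 is a closed polygon drawn with `<path>`. Its stroke #ff00ff means cut at S798, F1322. After flipping Y the toolpath is (97.814,72.782) → (19.997,84.593) → (8.164,76.979) → (53.150,8.189) → (174.784,41.709) → (97.814,72.782), returning to the start.

Shape 3 is a closed polygon drawn with `<path>`. Its stroke #ff0000 means engrave at S245, F2239. After flipping Y the toolpath is (72.351,83.021) → (50.372,81.587) → (110.592,15.466) → (11.257,34.364) → (96.936,18.751) → (72.351,83.021), returning to the start.

Shape 4 is a rectangle drawn with `<polygon>`. Its stroke #ff00ff means cut at S798, F1322. After flipping Y the toolpath is (87.293,82.762) → (99.373,82.762) → (99.373,50.352) → (87.293,50.352) → (87.293,82.762), returning to the start.

G21
G90
G0 X34.135 Y63.952
M3 S798
G1 X59.005 Y67.668 F1322
G1 X91.723 Y64.377
G1 X102.057 Y50.673
M5
G0 X97.814 Y72.782
M3 S798
G1 X19.997 Y84.593 F1322
G1 X8.164 Y76.979
G1 X53.150 Y8.189
G1 X174.784 Y41.709
G1 X97.814 Y72.782
M5
G0 X72.351 Y83.021
M3 S245
G1 X50.372 Y81.587 F2239
G1 X110.592 Y15.466
G1 X11.257 Y34.364
G1 X96.936 Y18.751
G1 X72.351 Y83.021
M5
G0 X87.293 Y82.762
M3 S798
G1 X99.373 Y82.762 F1322
G1 X99.373 Y50.352
G1 X87.293 Y50.352
G1 X87.293 Y82.762
M5
G0 X0.000 Y0.000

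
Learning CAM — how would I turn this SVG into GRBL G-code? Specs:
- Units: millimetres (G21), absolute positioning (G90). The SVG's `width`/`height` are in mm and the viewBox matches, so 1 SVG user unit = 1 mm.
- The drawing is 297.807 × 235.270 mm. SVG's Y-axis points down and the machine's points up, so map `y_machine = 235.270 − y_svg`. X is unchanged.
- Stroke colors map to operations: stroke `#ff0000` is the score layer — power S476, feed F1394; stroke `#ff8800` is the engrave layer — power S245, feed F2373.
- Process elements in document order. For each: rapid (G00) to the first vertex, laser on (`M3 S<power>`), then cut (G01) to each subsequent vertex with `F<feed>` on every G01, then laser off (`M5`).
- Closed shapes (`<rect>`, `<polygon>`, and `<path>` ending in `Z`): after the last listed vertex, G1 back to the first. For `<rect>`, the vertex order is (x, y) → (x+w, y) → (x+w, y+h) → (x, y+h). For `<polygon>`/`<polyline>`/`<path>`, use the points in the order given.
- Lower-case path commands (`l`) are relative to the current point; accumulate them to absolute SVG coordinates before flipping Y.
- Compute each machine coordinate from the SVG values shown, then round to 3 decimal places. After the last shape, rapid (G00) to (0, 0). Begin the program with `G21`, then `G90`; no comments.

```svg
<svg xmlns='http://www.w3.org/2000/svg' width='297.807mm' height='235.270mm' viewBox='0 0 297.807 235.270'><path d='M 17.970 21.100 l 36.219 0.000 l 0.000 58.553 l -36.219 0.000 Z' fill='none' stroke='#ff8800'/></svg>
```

G21
G90
G00 X17.970 Y214.170
M3 S245
G01 X54.189 Y214.170 F2373
G01 X54.189 Y155.617 F2373
G01 X17.970 Y155.617 F2373
G01 X17.970 Y214.170 F2373
M5
G00 X0.000 Y0.000

viewBox `0 0 297.807 235.270` with mm width/height → 1 unit = 1 mm. Flip: y_m = 235.270 − y_svg.

**Shape 1** — `<path>` rectangle, stroke `#ff8800` → engrave (S245, F2373). Machine vertices: (17.970,214.170) → (54.189,214.170) → (54.189,155.617) → (17.970,155.617) → (17.970,214.170). Closed: final G1 returns to the first vertex.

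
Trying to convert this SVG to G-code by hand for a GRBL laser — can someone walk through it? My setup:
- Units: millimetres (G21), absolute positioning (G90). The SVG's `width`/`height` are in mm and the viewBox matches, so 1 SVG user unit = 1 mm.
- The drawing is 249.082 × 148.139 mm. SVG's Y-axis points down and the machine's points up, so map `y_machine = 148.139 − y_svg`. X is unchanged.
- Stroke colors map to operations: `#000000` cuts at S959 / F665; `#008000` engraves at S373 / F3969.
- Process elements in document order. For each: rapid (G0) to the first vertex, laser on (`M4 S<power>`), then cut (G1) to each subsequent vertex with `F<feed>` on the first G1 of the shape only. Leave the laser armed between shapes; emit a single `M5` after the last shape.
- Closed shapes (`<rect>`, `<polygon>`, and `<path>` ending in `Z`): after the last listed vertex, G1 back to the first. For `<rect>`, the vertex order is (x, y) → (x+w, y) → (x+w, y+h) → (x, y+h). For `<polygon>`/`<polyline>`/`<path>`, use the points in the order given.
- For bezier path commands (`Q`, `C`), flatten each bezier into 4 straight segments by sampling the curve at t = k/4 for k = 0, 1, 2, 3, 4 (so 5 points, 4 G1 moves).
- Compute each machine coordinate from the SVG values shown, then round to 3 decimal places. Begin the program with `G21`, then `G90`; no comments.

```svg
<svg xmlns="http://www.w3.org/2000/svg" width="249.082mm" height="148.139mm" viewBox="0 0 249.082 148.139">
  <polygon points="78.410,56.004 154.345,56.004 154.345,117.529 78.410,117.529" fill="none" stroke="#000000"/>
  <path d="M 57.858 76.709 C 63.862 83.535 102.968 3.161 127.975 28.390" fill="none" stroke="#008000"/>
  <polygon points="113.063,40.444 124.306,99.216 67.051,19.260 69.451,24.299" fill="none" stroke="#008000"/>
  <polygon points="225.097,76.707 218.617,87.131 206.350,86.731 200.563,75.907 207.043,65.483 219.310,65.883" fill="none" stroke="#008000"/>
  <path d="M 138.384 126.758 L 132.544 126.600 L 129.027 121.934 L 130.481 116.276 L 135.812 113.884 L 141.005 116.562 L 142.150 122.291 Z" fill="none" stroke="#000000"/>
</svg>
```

G21
G90
G0 X78.410 Y92.135
M4 S959
G1 X154.345 Y92.135 F665
G1 X154.345 Y30.610
G1 X78.410 Y30.610
G1 X78.410 Y92.135
G0 X57.858 Y71.430
M4 S373
G1 X67.830 Y79.648 F3969
G1 X85.790 Y102.491
G1 X107.314 Y121.883
G1 X127.975 Y119.749
G0 X113.063 Y107.695
M4 S373
G1 X124.306 Y48.923 F3969
G1 X67.051 Y128.879
G1 X69.451 Y123.840
G1 X113.063 Y107.695
G0 X225.097 Y71.432
M4 S373
G1 X218.617 Y61.008 F3969
G1 X206.350 Y61.408
G1 X200.563 Y72.232
G1 X207.043 Y82.656
G1 X219.310 Y82.256
G1 X225.097 Y71.432
G0 X138.384 Y21.381
M4 S959
G1 X132.544 Y21.539 F665
G1 X129.027 Y26.205
G1 X130.481 Y31.863
G1 X135.812 Y34.255
G1 X141.005 Y31.577
G1 X142.150 Y25.848
G1 X138.384 Y21.381
M5

1 u = 1 mm; y_m = 148.139 − y.

[1] `<polygon>` rectangle, #000000→cut S959 F665: (78.410,92.135) → (154.345,92.135) → (154.345,30.610) → (78.410,30.610) → (78.410,92.135) (closed)

[2] `<path>` cubic bezier, #008000→engrave S373 F3969: (57.858,71.430) → (67.830,79.648) → (85.790,102.491) → (107.314,121.883) → (127.975,119.749)

[3] `<polygon>` closed polygon, #008000→engrave S373 F3969: (113.063,107.695) → (124.306,48.923) → (67.051,128.879) → (69.451,123.840) → (113.063,107.695) (closed)

[4] `<polygon>` regular polygon, #008000→engrave S373 F3969: (225.097,71.432) → (218.617,61.008) → (206.350,61.408) → (200.563,72.232) → (207.043,82.656) → (219.310,82.256) → (225.097,71.432) (closed)

[5] `<path>` regular polygon, #000000→cut S959 F665: (138.384,21.381) → (132.544,21.539) → (129.027,26.205) → (130.481,31.863) → (135.812,34.255) → (141.005,31.577) → (142.150,25.848) → (138.384,21.381) (closed)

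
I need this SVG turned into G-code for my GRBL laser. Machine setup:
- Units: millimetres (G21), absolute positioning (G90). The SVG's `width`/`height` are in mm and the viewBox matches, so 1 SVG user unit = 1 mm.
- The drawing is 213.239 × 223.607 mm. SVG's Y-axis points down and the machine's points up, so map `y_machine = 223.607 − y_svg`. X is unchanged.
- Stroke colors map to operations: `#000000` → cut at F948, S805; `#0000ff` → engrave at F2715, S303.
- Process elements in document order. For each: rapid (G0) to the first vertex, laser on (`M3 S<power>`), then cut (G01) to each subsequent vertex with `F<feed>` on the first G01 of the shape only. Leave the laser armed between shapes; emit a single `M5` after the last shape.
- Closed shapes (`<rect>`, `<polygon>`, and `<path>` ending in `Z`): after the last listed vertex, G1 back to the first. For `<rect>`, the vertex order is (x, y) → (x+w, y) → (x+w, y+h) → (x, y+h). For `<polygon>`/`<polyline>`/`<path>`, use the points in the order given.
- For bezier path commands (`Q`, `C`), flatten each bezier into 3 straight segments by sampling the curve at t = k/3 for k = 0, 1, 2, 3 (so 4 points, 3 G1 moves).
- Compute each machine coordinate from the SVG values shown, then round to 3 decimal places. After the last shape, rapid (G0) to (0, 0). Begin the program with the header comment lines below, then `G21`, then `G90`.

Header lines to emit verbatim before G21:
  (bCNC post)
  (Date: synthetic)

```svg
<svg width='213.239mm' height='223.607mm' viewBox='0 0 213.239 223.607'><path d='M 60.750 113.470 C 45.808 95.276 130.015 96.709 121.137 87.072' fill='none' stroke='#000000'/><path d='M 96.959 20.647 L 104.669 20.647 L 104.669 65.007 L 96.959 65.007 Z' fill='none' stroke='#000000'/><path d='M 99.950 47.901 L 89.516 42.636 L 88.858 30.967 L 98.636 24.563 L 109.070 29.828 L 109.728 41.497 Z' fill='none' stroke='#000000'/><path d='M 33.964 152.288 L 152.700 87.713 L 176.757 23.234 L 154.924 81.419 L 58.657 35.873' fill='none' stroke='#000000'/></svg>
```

viewBox `0 0 213.239 223.607` with mm width/height → 1 unit = 1 mm. Flip: y_m = 223.607 − y_svg.

**Shape 1** — `<path>` cubic bezier, stroke `#000000` → cut (S805, F948). Control points (SVG): P0=(60.750,113.470), P1=(45.808,95.276), P2=(130.015,96.709), P3=(121.137,87.072); sampled at t=k/3. Machine vertices: (60.750,110.137) → (71.738,122.926) → (106.106,129.451) → (121.137,136.535). Open path.

**Shape 2** — `<path>` rectangle, stroke `#000000` → cut (S805, F948). Machine vertices: (96.959,202.960) → (104.669,202.960) → (104.669,158.600) → (96.959,158.600) → (96.959,202.960). Closed: final G1 returns to the first vertex.

**Shape 3** — `<path>` regular polygon, stroke `#000000` → cut (S805, F948). Machine vertices: (99.950,175.706) → (89.516,180.971) → (88.858,192.640) → (98.636,199.044) → (109.070,193.779) → (109.728,182.110) → (99.950,175.706). Closed: final G1 returns to the first vertex.

**Shape 4** — `<path>` open polyline, stroke `#000000` → cut (S805, F948). Machine vertices: (33.964,71.319) → (152.700,135.894) → (176.757,200.373) → (154.924,142.188) → (58.657,187.734). Open path.

(bCNC post)
(Date: synthetic)
G21
G90
G0 X60.750 Y110.137
M3 S805
G01 X71.738 Y122.926 F948
G01 X106.106 Y129.451
G01 X121.137 Y136.535
G0 X96.959 Y202.960
M3 S805
G01 X104.669 Y202.960 F948
G01 X104.669 Y158.600
G01 X96.959 Y158.600
G01 X96.959 Y202.960
G0 X99.950 Y175.706
M3 S805
G01 X89.516 Y180.971 F948
G01 X88.858 Y192.640
G01 X98.636 Y199.044
G01 X109.070 Y193.779
G01 X109.728 Y182.110
G01 X99.950 Y175.706
G0 X33.964 Y71.319
M3 S805
G01 X152.700 Y135.894 F948
G01 X176.757 Y200.373
G01 X154.924 Y142.188
G01 X58.657 Y187.734
M5
G0 X0.000 Y0.000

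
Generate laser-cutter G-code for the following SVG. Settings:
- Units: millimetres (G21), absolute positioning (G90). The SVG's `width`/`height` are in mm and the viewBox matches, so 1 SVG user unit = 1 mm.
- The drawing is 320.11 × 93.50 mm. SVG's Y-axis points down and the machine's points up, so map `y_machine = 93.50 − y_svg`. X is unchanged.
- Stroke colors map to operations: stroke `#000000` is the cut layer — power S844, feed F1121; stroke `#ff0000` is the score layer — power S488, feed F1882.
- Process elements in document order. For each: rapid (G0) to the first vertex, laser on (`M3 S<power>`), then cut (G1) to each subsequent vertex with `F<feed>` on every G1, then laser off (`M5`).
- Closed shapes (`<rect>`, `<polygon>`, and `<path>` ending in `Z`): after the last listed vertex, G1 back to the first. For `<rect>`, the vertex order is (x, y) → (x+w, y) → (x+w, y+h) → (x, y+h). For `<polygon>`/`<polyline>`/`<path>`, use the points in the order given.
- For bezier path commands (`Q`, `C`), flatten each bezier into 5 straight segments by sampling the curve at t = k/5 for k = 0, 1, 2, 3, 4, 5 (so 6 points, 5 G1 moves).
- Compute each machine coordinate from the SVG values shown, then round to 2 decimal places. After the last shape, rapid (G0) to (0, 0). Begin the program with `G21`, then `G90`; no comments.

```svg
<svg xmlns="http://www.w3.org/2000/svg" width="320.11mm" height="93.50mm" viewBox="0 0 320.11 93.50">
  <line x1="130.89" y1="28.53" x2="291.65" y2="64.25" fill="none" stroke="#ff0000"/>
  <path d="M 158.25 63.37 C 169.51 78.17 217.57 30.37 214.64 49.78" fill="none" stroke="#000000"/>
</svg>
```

G21
G90
G0 X130.89 Y64.97
M3 S488
G1 X291.65 Y29.25 F1882
M5
G0 X158.25 Y30.13
M3 S844
G1 X168.72 Y27.72 F1121
G1 X183.81 Y34.11 F1121
G1 X199.30 Y43.06 F1121
G1 X210.98 Y48.34 F1121
G1 X214.64 Y43.72 F1121
M5
G0 X0.00 Y0.00

viewBox `0 0 320.11 93.50` with mm width/height → 1 unit = 1 mm. Flip: y_m = 93.50 − y_svg.

**Shape 1** — `<line>` line segment, stroke `#ff0000` → score (S488, F1882). Machine vertices: (130.89,64.97) → (291.65,29.25). Open path.

**Shape 2** — `<path>` cubic bezier, stroke `#000000` → cut (S844, F1121). Control points (SVG): P0=(158.25,63.37), P1=(169.51,78.17), P2=(217.57,30.37), P3=(214.64,49.78); sampled at t=k/5. Machine vertices: (158.25,30.13) → (168.72,27.72) → (183.81,34.11) → (199.30,43.06) → (210.98,48.34) → (214.64,43.72). Open path.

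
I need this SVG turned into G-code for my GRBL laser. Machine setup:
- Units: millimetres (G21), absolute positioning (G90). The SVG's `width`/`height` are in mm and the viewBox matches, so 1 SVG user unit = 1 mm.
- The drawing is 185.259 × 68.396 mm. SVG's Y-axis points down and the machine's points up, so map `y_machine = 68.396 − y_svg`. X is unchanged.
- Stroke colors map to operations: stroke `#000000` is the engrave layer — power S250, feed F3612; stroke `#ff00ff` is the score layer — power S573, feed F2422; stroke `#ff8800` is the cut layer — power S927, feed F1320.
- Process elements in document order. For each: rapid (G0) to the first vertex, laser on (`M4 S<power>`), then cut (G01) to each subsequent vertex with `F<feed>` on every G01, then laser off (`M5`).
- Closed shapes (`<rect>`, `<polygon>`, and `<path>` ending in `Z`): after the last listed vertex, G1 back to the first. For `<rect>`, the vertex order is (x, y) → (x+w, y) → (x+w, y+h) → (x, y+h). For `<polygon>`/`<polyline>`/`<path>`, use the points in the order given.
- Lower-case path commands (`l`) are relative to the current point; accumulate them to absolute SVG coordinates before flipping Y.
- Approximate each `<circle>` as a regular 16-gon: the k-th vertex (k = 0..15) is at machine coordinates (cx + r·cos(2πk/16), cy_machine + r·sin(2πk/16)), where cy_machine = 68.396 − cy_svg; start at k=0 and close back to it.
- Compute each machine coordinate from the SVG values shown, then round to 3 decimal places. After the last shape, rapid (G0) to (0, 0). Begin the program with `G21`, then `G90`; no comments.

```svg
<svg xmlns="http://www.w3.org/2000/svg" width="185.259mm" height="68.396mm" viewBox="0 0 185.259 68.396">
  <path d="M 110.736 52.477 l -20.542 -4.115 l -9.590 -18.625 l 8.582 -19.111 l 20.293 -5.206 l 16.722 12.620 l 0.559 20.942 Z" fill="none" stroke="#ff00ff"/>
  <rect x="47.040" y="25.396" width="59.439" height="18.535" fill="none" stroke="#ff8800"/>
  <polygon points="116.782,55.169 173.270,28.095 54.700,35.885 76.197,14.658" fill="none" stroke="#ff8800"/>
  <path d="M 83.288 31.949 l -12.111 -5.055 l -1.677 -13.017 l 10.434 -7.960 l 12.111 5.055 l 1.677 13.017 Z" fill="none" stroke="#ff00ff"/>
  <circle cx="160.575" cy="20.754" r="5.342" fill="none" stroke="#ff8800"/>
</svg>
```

Since the viewBox matches the mm dimensions, user units are millimetres directly. The only transform is the Y-flip y_m = 68.396 − y_svg.

Shape 1 is a regular polygon drawn with `<path>`. Its stroke #ff00ff means score at S573, F2422. After flipping Y the toolpath is (110.736,15.919) → (90.194,20.034) → (80.604,38.659) → (89.186,57.770) → (109.479,62.976) → (126.201,50.356) → (126.760,29.414) → (110.736,15.919), returning to the start.

Shape 2 is a rectangle drawn with `<rect>`. Its stroke #ff8800 means cut at S927, F1320. After flipping Y the toolpath is (47.040,43.000) → (106.479,43.000) → (106.479,24.465) → (47.040,24.465) → (47.040,43.000), returning to the start.

Shape 3 is a closed polygon drawn with `<polygon>`. Its stroke #ff8800 means cut at S927, F1320. After flipping Y the toolpath is (116.782,13.227) → (173.270,40.301) → (54.700,32.511) → (76.197,53.738) → (116.782,13.227), returning to the start.

Shape 4 is a regular polygon drawn with `<path>`. Its stroke #ff00ff means score at S573, F2422. After flipping Y the toolpath is (83.288,36.447) → (71.177,41.502) → (69.500,54.519) → (79.934,62.479) → (92.045,57.424) → (93.722,44.407) → (83.288,36.447), returning to the start.

Shape 5 is a circle drawn with `<circle>`. Its stroke #ff8800 means cut at S927, F1320. After flipping Y the toolpath is (165.917,47.642) → (165.510,49.686) → (164.352,51.419) → (162.619,52.577) → (160.575,52.984) → (158.531,52.577) → (156.798,51.419) → (155.640,49.686) → (155.233,47.642) → (155.640,45.598) → (156.798,43.865) → (158.531,42.707) → (160.575,42.300) → (162.619,42.707) → (164.352,43.865) → (165.510,45.598) → (165.917,47.642), returning to the start.

G21
G90
G0 X110.736 Y15.919
M4 S573
G01 X90.194 Y20.034 F2422
G01 X80.604 Y38.659 F2422
G01 X89.186 Y57.770 F2422
G01 X109.479 Y62.976 F2422
G01 X126.201 Y50.356 F2422
G01 X126.760 Y29.414 F2422
G01 X110.736 Y15.919 F2422
M5
G0 X47.040 Y43.000
M4 S927
G01 X106.479 Y43.000 F1320
G01 X106.479 Y24.465 F1320
G01 X47.040 Y24.465 F1320
G01 X47.040 Y43.000 F1320
M5
G0 X116.782 Y13.227
M4 S927
G01 X173.270 Y40.301 F1320
G01 X54.700 Y32.511 F1320
G01 X76.197 Y53.738 F1320
G01 X116.782 Y13.227 F1320
M5
G0 X83.288 Y36.447
M4 S573
G01 X71.177 Y41.502 F2422
G01 X69.500 Y54.519 F2422
G01 X79.934 Y62.479 F2422
G01 X92.045 Y57.424 F2422
G01 X93.722 Y44.407 F2422
G01 X83.288 Y36.447 F2422
M5
G0 X165.917 Y47.642
M4 S927
G01 X165.510 Y49.686 F1320
G01 X164.352 Y51.419 F1320
G01 X162.619 Y52.577 F1320
G01 X160.575 Y52.984 F1320
G01 X158.531 Y52.577 F1320
G01 X156.798 Y51.419 F1320
G01 X155.640 Y49.686 F1320
G01 X155.233 Y47.642 F1320
G01 X155.640 Y45.598 F1320
G01 X156.798 Y43.865 F1320
G01 X158.531 Y42.707 F1320
G01 X160.575 Y42.300 F1320
G01 X162.619 Y42.707 F1320
G01 X164.352 Y43.865 F1320
G01 X165.510 Y45.598 F1320
G01 X165.917 Y47.642 F1320
M5
G0 X0.000 Y0.000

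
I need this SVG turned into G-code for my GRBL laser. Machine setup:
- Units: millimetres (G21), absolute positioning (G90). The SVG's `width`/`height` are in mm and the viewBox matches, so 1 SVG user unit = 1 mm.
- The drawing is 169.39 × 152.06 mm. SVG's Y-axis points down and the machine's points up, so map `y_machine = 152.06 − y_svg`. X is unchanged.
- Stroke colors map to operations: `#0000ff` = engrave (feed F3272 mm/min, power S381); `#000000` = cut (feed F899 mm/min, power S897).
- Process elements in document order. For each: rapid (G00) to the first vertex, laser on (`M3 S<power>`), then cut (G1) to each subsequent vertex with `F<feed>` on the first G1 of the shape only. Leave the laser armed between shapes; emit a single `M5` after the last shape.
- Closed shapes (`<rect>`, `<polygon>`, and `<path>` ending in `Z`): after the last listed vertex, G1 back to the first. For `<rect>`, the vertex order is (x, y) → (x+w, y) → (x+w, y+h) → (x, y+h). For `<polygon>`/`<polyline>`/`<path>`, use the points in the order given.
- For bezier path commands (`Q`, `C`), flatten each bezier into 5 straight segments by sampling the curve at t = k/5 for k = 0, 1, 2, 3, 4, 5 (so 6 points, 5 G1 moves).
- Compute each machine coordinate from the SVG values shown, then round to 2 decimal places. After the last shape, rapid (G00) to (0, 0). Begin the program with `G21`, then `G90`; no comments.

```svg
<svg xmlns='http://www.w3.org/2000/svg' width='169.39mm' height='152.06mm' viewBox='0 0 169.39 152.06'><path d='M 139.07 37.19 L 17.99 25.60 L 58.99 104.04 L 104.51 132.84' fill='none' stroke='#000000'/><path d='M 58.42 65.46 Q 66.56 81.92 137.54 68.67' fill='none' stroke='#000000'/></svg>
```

G21
G90
G00 X139.07 Y114.87
M3 S897
G1 X17.99 Y126.46 F899
G1 X58.99 Y48.02
G1 X104.51 Y19.22
G00 X58.42 Y86.60
M3 S897
G1 X64.19 Y81.20 F899
G1 X74.99 Y78.19
G1 X90.81 Y77.54
G1 X111.66 Y79.28
G1 X137.54 Y83.39
M5
G00 X0.00 Y0.00

Since the viewBox matches the mm dimensions, user units are millimetres directly. The only transform is the Y-flip y_m = 152.06 − y_svg.

Shape 1 is a open polyline drawn with `<path>`. Its stroke #000000 means cut at S897, F899. After flipping Y the toolpath is (139.07,114.87) → (17.99,126.46) → (58.99,48.02) → (104.51,19.22).

Shape 2 is a quadratic bezier drawn with `<path>`. Its stroke #000000 means cut at S897, F899. After flipping Y the toolpath is (58.42,86.60) → (64.19,81.20) → (74.99,78.19) → (90.81,77.54) → (111.66,79.28) → (137.54,83.39).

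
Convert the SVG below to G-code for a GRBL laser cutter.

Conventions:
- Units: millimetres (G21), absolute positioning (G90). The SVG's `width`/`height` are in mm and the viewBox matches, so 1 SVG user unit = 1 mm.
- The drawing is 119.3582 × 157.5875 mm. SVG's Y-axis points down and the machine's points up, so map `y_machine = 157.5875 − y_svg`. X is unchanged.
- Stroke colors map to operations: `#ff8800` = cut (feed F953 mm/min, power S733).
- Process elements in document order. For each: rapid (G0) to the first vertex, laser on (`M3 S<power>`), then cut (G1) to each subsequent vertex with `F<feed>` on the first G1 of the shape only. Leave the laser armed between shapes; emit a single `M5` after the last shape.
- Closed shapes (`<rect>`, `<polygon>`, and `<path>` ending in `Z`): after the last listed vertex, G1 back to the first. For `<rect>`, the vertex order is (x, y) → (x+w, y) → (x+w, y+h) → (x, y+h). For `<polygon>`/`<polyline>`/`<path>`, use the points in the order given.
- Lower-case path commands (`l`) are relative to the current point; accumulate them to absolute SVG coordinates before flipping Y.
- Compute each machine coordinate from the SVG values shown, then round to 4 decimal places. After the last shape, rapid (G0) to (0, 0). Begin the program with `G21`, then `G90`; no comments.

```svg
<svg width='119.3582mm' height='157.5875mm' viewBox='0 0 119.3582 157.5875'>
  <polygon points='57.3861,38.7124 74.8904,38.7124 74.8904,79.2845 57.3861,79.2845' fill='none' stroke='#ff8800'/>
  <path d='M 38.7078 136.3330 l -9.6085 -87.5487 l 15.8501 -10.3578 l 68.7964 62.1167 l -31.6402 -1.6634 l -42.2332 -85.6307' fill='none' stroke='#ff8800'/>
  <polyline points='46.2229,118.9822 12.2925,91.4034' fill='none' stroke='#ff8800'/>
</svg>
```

G21
G90
G0 X57.3861 Y118.8751
M3 S733
G1 X74.8904 Y118.8751 F953
G1 X74.8904 Y78.3030
G1 X57.3861 Y78.3030
G1 X57.3861 Y118.8751
G0 X38.7078 Y21.2545
M3 S733
G1 X29.0993 Y108.8032 F953
G1 X44.9494 Y119.1610
G1 X113.7458 Y57.0443
G1 X82.1056 Y58.7077
G1 X39.8724 Y144.3384
G0 X46.2229 Y38.6053
M3 S733
G1 X12.2925 Y66.1841 F953
M5
G0 X0.0000 Y0.0000

viewBox `0 0 119.3582 157.5875` with mm width/height → 1 unit = 1 mm. Flip: y_m = 157.5875 − y_svg.

**Shape 1** — `<polygon>` rectangle, stroke `#ff8800` → cut (S733, F953). Machine vertices: (57.3861,118.8751) → (74.8904,118.8751) → (74.8904,78.3030) → (57.3861,78.3030) → (57.3861,118.8751). Closed: final G1 returns to the first vertex.

**Shape 2** — `<path>` open polyline, stroke `#ff8800` → cut (S733, F953). Machine vertices: (38.7078,21.2545) → (29.0993,108.8032) → (44.9494,119.1610) → (113.7458,57.0443) → (82.1056,58.7077) → (39.8724,144.3384). Open path.

**Shape 3** — `<polyline>` line segment, stroke `#ff8800` → cut (S733, F953). Machine vertices: (46.2229,38.6053) → (12.2925,66.1841). Open path.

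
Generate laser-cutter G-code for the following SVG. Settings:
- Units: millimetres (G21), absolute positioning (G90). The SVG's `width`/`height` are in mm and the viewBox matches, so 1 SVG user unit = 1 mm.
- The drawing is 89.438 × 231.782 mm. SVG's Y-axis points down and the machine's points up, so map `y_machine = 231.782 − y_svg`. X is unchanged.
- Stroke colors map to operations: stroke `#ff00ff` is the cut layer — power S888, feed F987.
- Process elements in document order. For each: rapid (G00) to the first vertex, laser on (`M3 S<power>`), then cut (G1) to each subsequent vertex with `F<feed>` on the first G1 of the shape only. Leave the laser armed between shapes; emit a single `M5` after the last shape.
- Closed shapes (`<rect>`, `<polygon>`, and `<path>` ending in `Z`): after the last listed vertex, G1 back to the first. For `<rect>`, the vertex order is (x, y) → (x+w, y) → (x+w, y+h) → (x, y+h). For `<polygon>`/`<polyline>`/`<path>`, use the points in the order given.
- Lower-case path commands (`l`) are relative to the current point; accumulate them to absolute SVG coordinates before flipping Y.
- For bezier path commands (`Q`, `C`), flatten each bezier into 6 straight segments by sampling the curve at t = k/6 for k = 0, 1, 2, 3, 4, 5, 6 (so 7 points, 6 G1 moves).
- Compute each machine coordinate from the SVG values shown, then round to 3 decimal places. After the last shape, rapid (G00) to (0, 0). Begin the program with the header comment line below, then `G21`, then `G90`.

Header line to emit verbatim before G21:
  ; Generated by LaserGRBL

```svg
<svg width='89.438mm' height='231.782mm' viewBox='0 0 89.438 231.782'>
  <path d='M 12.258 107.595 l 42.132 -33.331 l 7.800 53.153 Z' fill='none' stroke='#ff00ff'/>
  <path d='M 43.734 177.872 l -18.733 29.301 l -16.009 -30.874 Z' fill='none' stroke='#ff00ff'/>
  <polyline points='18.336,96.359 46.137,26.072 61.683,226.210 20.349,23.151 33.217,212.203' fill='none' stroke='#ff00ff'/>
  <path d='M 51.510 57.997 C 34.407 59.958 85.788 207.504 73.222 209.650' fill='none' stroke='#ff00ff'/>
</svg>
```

; Generated by LaserGRBL
G21
G90
G00 X12.258 Y124.187
M3 S888
G1 X54.390 Y157.518 F987
G1 X62.190 Y104.365
G1 X12.258 Y124.187
G00 X43.734 Y53.910
M3 S888
G1 X25.001 Y24.609 F987
G1 X8.992 Y55.483
G1 X43.734 Y53.910
G00 X18.336 Y135.423
M3 S888
G1 X46.137 Y205.710 F987
G1 X61.683 Y5.572
G1 X20.349 Y208.631
G1 X33.217 Y19.579
G00 X51.510 Y173.785
M3 S888
G1 X48.052 Y162.020 F987
G1 X52.330 Y134.073
G1 X60.665 Y98.028
G1 X69.377 Y61.967
G1 X74.789 Y33.975
G1 X73.222 Y22.132
M5
G00 X0.000 Y0.000

viewBox `0 0 89.438 231.782` with mm width/height → 1 unit = 1 mm. Flip: y_m = 231.782 − y_svg.

**Shape 1** — `<path>` regular polygon, stroke `#ff00ff` → cut (S888, F987). Machine vertices: (12.258,124.187) → (54.390,157.518) → (62.190,104.365) → (12.258,124.187). Closed: final G1 returns to the first vertex.

**Shape 2** — `<path>` regular polygon, stroke `#ff00ff` → cut (S888, F987). Machine vertices: (43.734,53.910) → (25.001,24.609) → (8.992,55.483) → (43.734,53.910). Closed: final G1 returns to the first vertex.

**Shape 3** — `<polyline>` open polyline, stroke `#ff00ff` → cut (S888, F987). Machine vertices: (18.336,135.423) → (46.137,205.710) → (61.683,5.572) → (20.349,208.631) → (33.217,19.579). Open path.

**Shape 4** — `<path>` cubic bezier, stroke `#ff00ff` → cut (S888, F987). Control points (SVG): P0=(51.510,57.997), P1=(34.407,59.958), P2=(85.788,207.504), P3=(73.222,209.650); sampled at t=k/6. Machine vertices: (51.510,173.785) → (48.052,162.020) → (52.330,134.073) → (60.665,98.028) → (69.377,61.967) → (74.789,33.975) → (73.222,22.132). Open path.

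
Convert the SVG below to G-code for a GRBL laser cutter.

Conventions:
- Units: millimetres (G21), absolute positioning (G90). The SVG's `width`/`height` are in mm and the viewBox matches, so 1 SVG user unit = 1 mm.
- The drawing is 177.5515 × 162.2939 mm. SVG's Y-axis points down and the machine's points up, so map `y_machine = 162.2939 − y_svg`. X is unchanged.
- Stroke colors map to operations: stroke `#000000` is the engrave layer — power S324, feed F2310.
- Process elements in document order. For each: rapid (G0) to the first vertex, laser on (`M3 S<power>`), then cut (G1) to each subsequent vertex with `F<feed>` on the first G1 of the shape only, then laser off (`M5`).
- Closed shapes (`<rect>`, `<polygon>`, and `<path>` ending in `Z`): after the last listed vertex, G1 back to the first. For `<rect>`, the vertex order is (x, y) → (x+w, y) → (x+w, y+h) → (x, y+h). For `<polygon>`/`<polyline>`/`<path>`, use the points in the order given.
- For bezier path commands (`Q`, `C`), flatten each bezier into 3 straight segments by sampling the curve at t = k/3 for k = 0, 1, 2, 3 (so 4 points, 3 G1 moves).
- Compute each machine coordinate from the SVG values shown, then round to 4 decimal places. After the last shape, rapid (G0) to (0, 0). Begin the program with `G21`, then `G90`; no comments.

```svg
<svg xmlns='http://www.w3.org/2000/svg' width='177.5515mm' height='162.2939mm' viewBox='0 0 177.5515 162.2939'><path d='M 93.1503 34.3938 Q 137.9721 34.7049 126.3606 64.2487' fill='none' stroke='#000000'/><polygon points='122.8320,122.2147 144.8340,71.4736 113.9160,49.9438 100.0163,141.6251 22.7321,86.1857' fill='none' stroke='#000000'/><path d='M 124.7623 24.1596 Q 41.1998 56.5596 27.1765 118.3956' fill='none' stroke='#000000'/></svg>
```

G21
G90
G0 X93.1503 Y127.9001
M3 S324
G1 X116.7611 Y124.4446 F2310
G1 X127.8312 Y114.4930
G1 X126.3606 Y98.0452
M5
G0 X122.8320 Y40.0792
M3 S324
G1 X144.8340 Y90.8203 F2310
G1 X113.9160 Y112.3501
G1 X100.0163 Y20.6688
G1 X22.7321 Y76.1082
G1 X122.8320 Y40.0792
M5
G0 X124.7623 Y138.1343
M3 S324
G1 X76.7805 Y113.2636 F2310
G1 X44.2519 Y81.8516
G1 X27.1765 Y43.8983
M5
G0 X0.0000 Y0.0000

1 u = 1 mm; y_m = 162.2939 − y.

[1] `<path>` quadratic bezier, #000000→engrave S324 F2310: (93.1503,127.9001) → (116.7611,124.4446) → (127.8312,114.4930) → (126.3606,98.0452)

[2] `<polygon>` closed polygon, #000000→engrave S324 F2310: (122.8320,40.0792) → (144.8340,90.8203) → (113.9160,112.3501) → (100.0163,20.6688) → (22.7321,76.1082) → (122.8320,40.0792) (closed)

[3] `<path>` quadratic bezier, #000000→engrave S324 F2310: (124.7623,138.1343) → (76.7805,113.2636) → (44.2519,81.8516) → (27.1765,43.8983)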